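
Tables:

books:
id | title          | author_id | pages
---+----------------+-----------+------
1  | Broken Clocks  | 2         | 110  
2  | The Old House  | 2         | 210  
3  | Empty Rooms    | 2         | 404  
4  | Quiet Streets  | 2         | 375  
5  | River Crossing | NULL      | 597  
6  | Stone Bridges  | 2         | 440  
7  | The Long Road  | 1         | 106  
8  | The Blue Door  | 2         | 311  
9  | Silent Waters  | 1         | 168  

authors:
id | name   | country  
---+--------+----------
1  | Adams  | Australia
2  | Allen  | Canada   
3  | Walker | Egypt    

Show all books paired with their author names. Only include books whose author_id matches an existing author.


INNER JOIN keeps only books rows whose author_id matches an id in authors. Walk through each book:
  - book 1 (Broken Clocks): author_id=2 -> matches Allen
  - book 2 (The Old House): author_id=2 -> matches Allen
  - book 3 (Empty Rooms): author_id=2 -> matches Allen
  - book 4 (Quiet Streets): author_id=2 -> matches Allen
  - book 5 (River Crossing): author_id=NULL, no match -> dropped
  - book 6 (Stone Bridges): author_id=2 -> matches Allen
  - book 7 (The Long Road): author_id=1 -> matches Adams
  - book 8 (The Blue Door): author_id=2 -> matches Allen
  - book 9 (Silent Waters): author_id=1 -> matches Adams
So 1 of 9 rows is dropped.

SQL:
SELECT a.title, b.name AS author
FROM books a
INNER JOIN authors b ON a.author_id = b.id

Result:
title         | author
--------------+-------
Broken Clocks | Allen 
The Old House | Allen 
Empty Rooms   | Allen 
Quiet Streets | Allen 
Stone Bridges | Allen 
The Long Road | Adams 
The Blue Door | Allen 
Silent Waters | Adams 


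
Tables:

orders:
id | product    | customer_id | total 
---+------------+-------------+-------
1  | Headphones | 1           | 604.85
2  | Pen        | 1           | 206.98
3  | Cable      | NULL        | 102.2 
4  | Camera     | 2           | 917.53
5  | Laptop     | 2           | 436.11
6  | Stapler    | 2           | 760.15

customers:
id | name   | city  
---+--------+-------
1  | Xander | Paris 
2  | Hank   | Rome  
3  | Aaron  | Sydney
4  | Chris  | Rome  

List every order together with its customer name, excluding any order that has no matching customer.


INNER JOIN keeps only orders rows whose customer_id matches an id in customers. Walk through each order:
  - order 1 (Headphones): customer_id=1 -> matches Xander
  - order 2 (Pen): customer_id=1 -> matches Xander
  - order 3 (Cable): customer_id=NULL, no match -> dropped
  - order 4 (Camera): customer_id=2 -> matches Hank
  - order 5 (Laptop): customer_id=2 -> matches Hank
  - order 6 (Stapler): customer_id=2 -> matches Hank
So 1 of 6 rows is dropped.

SQL:
SELECT a.product, b.name AS customer
FROM orders a
INNER JOIN customers b ON a.customer_id = b.id

Result:
product    | customer
-----------+---------
Headphones | Xander  
Pen        | Xander  
Camera     | Hank    
Laptop     | Hank    
Stapler    | Hank    


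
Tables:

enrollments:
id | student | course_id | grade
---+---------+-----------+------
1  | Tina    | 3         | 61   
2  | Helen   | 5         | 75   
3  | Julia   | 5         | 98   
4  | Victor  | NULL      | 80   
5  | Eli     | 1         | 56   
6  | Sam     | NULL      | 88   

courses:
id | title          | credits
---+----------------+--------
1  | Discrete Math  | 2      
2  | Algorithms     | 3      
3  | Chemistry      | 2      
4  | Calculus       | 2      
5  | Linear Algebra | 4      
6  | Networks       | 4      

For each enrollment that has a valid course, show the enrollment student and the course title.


INNER JOIN keeps only enrollments rows whose course_id matches an id in courses. Walk through each enrollment:
  - enrollment 1 (Tina): course_id=3 -> matches Chemistry
  - enrollment 2 (Helen): course_id=5 -> matches Linear Algebra
  - enrollment 3 (Julia): course_id=5 -> matches Linear Algebra
  - enrollment 4 (Victor): course_id=NULL, no match -> dropped
  - enrollment 5 (Eli): course_id=1 -> matches Discrete Math
  - enrollment 6 (Sam): course_id=NULL, no match -> dropped
So 2 of 6 rows are dropped.

SQL:
SELECT a.student, b.title AS course
FROM enrollments a
INNER JOIN courses b ON a.course_id = b.id

Result:
student | course        
--------+---------------
Tina    | Chemistry     
Helen   | Linear Algebra
Julia   | Linear Algebra
Eli     | Discrete Math 


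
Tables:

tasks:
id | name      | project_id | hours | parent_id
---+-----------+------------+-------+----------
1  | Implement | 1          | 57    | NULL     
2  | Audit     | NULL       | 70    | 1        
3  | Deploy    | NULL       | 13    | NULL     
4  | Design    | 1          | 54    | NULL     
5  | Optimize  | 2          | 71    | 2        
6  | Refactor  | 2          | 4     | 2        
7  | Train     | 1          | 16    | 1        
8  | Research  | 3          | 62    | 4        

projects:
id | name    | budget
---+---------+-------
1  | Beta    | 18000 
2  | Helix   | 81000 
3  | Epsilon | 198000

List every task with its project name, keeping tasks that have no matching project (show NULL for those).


LEFT JOIN keeps every row from tasks (the left table); where project_id has no match in projects, the project columns become NULL. Walk through each task:
  - task 1 (Implement): project_id=1 -> matches Beta
  - task 2 (Audit): project_id=NULL, no match -> kept with NULL
  - task 3 (Deploy): project_id=NULL, no match -> kept with NULL
  - task 4 (Design): project_id=1 -> matches Beta
  - task 5 (Optimize): project_id=2 -> matches Helix
  - task 6 (Refactor): project_id=2 -> matches Helix
  - task 7 (Train): project_id=1 -> matches Beta
  - task 8 (Research): project_id=3 -> matches Epsilon
All 8 rows appear; 2 have NULL project.

SQL:
SELECT a.name, b.name AS project
FROM tasks a
LEFT JOIN projects b ON a.project_id = b.id

Result:
name      | project
----------+--------
Implement | Beta   
Audit     | NULL   
Deploy    | NULL   
Design    | Beta   
Optimize  | Helix  
Refactor  | Helix  
Train     | Beta   
Research  | Epsilon


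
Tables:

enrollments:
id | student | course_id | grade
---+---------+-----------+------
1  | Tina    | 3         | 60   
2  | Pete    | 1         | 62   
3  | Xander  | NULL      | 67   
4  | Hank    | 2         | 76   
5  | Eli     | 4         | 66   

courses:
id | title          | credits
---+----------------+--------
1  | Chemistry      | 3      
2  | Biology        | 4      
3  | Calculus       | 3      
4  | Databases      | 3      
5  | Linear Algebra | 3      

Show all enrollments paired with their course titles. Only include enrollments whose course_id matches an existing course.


INNER JOIN keeps only enrollments rows whose course_id matches an id in courses. Walk through each enrollment:
  - enrollment 1 (Tina): course_id=3 -> matches Calculus
  - enrollment 2 (Pete): course_id=1 -> matches Chemistry
  - enrollment 3 (Xander): course_id=NULL, no match -> dropped
  - enrollment 4 (Hank): course_id=2 -> matches Biology
  - enrollment 5 (Eli): course_id=4 -> matches Databases
So 1 of 5 rows is dropped.

SQL:
SELECT a.student, b.title AS course
FROM enrollments a
INNER JOIN courses b ON a.course_id = b.id

Result:
student | course   
--------+----------
Tina    | Calculus 
Pete    | Chemistry
Hank    | Biology  
Eli     | Databases


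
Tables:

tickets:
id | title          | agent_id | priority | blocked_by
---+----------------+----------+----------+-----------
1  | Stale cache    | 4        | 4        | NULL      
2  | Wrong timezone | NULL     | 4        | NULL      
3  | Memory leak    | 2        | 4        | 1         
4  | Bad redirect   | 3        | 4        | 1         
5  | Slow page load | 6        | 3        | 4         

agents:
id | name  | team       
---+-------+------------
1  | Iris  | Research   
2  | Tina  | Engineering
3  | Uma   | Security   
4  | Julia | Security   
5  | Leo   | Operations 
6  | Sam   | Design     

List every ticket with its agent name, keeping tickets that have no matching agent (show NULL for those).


LEFT JOIN keeps every row from tickets (the left table); where agent_id has no match in agents, the agent columns become NULL. Walk through each ticket:
  - ticket 1 (Stale cache): agent_id=4 -> matches Julia
  - ticket 2 (Wrong timezone): agent_id=NULL, no match -> kept with NULL
  - ticket 3 (Memory leak): agent_id=2 -> matches Tina
  - ticket 4 (Bad redirect): agent_id=3 -> matches Uma
  - ticket 5 (Slow page load): agent_id=6 -> matches Sam
All 5 rows appear; 1 has NULL agent.

SQL:
SELECT a.title, b.name AS agent
FROM tickets a
LEFT JOIN agents b ON a.agent_id = b.id

Result:
title          | agent
---------------+------
Stale cache    | Julia
Wrong timezone | NULL 
Memory leak    | Tina 
Bad redirect   | Uma  
Slow page load | Sam  


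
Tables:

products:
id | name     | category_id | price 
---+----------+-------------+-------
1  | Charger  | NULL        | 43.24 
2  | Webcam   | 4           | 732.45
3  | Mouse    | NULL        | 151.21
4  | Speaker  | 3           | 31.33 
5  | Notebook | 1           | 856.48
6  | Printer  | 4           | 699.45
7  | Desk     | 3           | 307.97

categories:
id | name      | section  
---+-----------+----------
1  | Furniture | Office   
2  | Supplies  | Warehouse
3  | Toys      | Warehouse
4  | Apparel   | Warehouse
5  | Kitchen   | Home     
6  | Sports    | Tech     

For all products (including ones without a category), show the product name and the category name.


LEFT JOIN keeps every row from products (the left table); where category_id has no match in categories, the category columns become NULL. Walk through each product:
  - product 1 (Charger): category_id=NULL, no match -> kept with NULL
  - product 2 (Webcam): category_id=4 -> matches Apparel
  - product 3 (Mouse): category_id=NULL, no match -> kept with NULL
  - product 4 (Speaker): category_id=3 -> matches Toys
  - product 5 (Notebook): category_id=1 -> matches Furniture
  - product 6 (Printer): category_id=4 -> matches Apparel
  - product 7 (Desk): category_id=3 -> matches Toys
All 7 rows appear; 2 have NULL category.

SQL:
SELECT a.name, b.name AS category
FROM products a
LEFT JOIN categories b ON a.category_id = b.id

Result:
name     | category 
---------+----------
Charger  | NULL     
Webcam   | Apparel  
Mouse    | NULL     
Speaker  | Toys     
Notebook | Furniture
Printer  | Apparel  
Desk     | Toys     


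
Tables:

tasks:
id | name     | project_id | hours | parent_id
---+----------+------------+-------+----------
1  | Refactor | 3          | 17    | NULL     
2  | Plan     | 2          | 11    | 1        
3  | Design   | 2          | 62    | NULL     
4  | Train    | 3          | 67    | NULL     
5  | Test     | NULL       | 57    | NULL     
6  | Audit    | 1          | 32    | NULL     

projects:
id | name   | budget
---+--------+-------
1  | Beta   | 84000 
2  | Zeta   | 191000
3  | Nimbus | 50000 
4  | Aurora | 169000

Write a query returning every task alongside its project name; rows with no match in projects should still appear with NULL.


LEFT JOIN keeps every row from tasks (the left table); where project_id has no match in projects, the project columns become NULL. Walk through each task:
  - task 1 (Refactor): project_id=3 -> matches Nimbus
  - task 2 (Plan): project_id=2 -> matches Zeta
  - task 3 (Design): project_id=2 -> matches Zeta
  - task 4 (Train): project_id=3 -> matches Nimbus
  - task 5 (Test): project_id=NULL, no match -> kept with NULL
  - task 6 (Audit): project_id=1 -> matches Beta
All 6 rows appear; 1 has NULL project.

SQL:
SELECT a.name, b.name AS project
FROM tasks a
LEFT JOIN projects b ON a.project_id = b.id

Result:
name     | project
---------+--------
Refactor | Nimbus 
Plan     | Zeta   
Design   | Zeta   
Train    | Nimbus 
Test     | NULL   
Audit    | Beta   


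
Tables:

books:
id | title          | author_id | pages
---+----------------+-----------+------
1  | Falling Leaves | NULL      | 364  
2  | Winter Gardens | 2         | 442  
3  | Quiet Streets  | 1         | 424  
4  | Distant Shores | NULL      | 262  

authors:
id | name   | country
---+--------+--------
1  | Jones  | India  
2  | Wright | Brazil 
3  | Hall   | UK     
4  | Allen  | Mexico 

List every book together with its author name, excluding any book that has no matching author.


INNER JOIN keeps only books rows whose author_id matches an id in authors. Walk through each book:
  - book 1 (Falling Leaves): author_id=NULL, no match -> dropped
  - book 2 (Winter Gardens): author_id=2 -> matches Wright
  - book 3 (Quiet Streets): author_id=1 -> matches Jones
  - book 4 (Distant Shores): author_id=NULL, no match -> dropped
So 2 of 4 rows are dropped.

SQL:
SELECT a.title, b.name AS author
FROM books a
INNER JOIN authors b ON a.author_id = b.id

Result:
title          | author
---------------+-------
Winter Gardens | Wright
Quiet Streets  | Jones 


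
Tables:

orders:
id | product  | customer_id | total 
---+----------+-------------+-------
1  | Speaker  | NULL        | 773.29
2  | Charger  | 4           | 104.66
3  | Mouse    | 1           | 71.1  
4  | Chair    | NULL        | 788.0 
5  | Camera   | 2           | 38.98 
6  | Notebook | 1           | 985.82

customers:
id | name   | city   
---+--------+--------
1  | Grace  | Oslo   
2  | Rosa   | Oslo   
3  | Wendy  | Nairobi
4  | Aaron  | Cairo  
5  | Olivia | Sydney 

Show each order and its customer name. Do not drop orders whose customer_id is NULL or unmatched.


LEFT JOIN keeps every row from orders (the left table); where customer_id has no match in customers, the customer columns become NULL. Walk through each order:
  - order 1 (Speaker): customer_id=NULL, no match -> kept with NULL
  - order 2 (Charger): customer_id=4 -> matches Aaron
  - order 3 (Mouse): customer_id=1 -> matches Grace
  - order 4 (Chair): customer_id=NULL, no match -> kept with NULL
  - order 5 (Camera): customer_id=2 -> matches Rosa
  - order 6 (Notebook): customer_id=1 -> matches Grace
All 6 rows appear; 2 have NULL customer.

SQL:
SELECT a.product, b.name AS customer
FROM orders a
LEFT JOIN customers b ON a.customer_id = b.id

Result:
product  | customer
---------+---------
Speaker  | NULL    
Charger  | Aaron   
Mouse    | Grace   
Chair    | NULL    
Camera   | Rosa    
Notebook | Grace   


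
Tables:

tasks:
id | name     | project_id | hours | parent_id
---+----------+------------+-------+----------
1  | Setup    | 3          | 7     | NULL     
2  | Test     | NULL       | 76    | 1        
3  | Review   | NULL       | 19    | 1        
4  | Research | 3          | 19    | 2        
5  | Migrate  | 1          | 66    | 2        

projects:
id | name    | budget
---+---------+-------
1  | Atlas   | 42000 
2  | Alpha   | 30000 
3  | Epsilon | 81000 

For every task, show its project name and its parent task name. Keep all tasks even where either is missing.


Two LEFT JOINs from the same base table tasks: one to projects via project_id, one to tasks itself via parent_id. Both are LEFT so every task is preserved.
Match against projects:
  - task 1 (Setup): project_id=3 -> matches Epsilon
  - task 2 (Test): project_id=NULL, no match -> kept with NULL
  - task 3 (Review): project_id=NULL, no match -> kept with NULL
  - task 4 (Research): project_id=3 -> matches Epsilon
  - task 5 (Migrate): project_id=1 -> matches Atlas
Match against tasks (self):
  - task 1 (Setup): parent_id=NULL -> NULL
  - task 2 (Test): parent_id=1 -> Setup
  - task 3 (Review): parent_id=1 -> Setup
  - task 4 (Research): parent_id=2 -> Test
  - task 5 (Migrate): parent_id=2 -> Test

SQL:
SELECT a.name, b.name AS project, c.name AS parent
FROM tasks a
LEFT JOIN projects b ON a.project_id = b.id
LEFT JOIN tasks c ON a.parent_id = c.id

Result:
name     | project | parent
---------+---------+-------
Setup    | Epsilon | NULL  
Test     | NULL    | Setup 
Review   | NULL    | Setup 
Research | Epsilon | Test  
Migrate  | Atlas   | Test  


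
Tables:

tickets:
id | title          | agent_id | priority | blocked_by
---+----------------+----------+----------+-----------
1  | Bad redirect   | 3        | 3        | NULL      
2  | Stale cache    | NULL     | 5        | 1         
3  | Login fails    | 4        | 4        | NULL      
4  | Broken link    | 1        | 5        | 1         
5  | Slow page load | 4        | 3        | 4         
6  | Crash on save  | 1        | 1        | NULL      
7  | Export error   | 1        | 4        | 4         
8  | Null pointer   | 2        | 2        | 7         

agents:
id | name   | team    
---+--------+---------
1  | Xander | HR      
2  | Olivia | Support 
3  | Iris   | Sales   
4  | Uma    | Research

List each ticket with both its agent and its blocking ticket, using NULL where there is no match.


Two LEFT JOINs from the same base table tickets: one to agents via agent_id, one to tickets itself via blocked_by. Both are LEFT so every ticket is preserved.
Match against agents:
  - ticket 1 (Bad redirect): agent_id=3 -> matches Iris
  - ticket 2 (Stale cache): agent_id=NULL, no match -> kept with NULL
  - ticket 3 (Login fails): agent_id=4 -> matches Uma
  - ticket 4 (Broken link): agent_id=1 -> matches Xander
  - ticket 5 (Slow page load): agent_id=4 -> matches Uma
  - ticket 6 (Crash on save): agent_id=1 -> matches Xander
  - ticket 7 (Export error): agent_id=1 -> matches Xander
  - ticket 8 (Null pointer): agent_id=2 -> matches Olivia
Match against tickets (self):
  - ticket 1 (Bad redirect): blocked_by=NULL -> NULL
  - ticket 2 (Stale cache): blocked_by=1 -> Bad redirect
  - ticket 3 (Login fails): blocked_by=NULL -> NULL
  - ticket 4 (Broken link): blocked_by=1 -> Bad redirect
  - ticket 5 (Slow page load): blocked_by=4 -> Broken link
  - ticket 6 (Crash on save): blocked_by=NULL -> NULL
  - ticket 7 (Export error): blocked_by=4 -> Broken link
  - ticket 8 (Null pointer): blocked_by=7 -> Export error

SQL:
SELECT a.title, b.name AS agent, c.title AS blocked_by
FROM tickets a
LEFT JOIN agents b ON a.agent_id = b.id
LEFT JOIN tickets c ON a.blocked_by = c.id

Result:
title          | agent  | blocked_by  
---------------+--------+-------------
Bad redirect   | Iris   | NULL        
Stale cache    | NULL   | Bad redirect
Login fails    | Uma    | NULL        
Broken link    | Xander | Bad redirect
Slow page load | Uma    | Broken link 
Crash on save  | Xander | NULL        
Export error   | Xander | Broken link 
Null pointer   | Olivia | Export error


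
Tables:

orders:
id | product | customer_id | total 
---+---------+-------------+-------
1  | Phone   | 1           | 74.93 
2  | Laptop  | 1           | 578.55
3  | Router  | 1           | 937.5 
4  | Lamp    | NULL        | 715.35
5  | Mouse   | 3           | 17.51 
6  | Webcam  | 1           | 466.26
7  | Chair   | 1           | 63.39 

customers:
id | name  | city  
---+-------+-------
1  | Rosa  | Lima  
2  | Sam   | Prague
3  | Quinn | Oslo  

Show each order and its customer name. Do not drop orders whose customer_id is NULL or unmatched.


LEFT JOIN keeps every row from orders (the left table); where customer_id has no match in customers, the customer columns become NULL. Walk through each order:
  - order 1 (Phone): customer_id=1 -> matches Rosa
  - order 2 (Laptop): customer_id=1 -> matches Rosa
  - order 3 (Router): customer_id=1 -> matches Rosa
  - order 4 (Lamp): customer_id=NULL, no match -> kept with NULL
  - order 5 (Mouse): customer_id=3 -> matches Quinn
  - order 6 (Webcam): customer_id=1 -> matches Rosa
  - order 7 (Chair): customer_id=1 -> matches Rosa
All 7 rows appear; 1 has NULL customer.

SQL:
SELECT a.product, b.name AS customer
FROM orders a
LEFT JOIN customers b ON a.customer_id = b.id

Result:
product | customer
--------+---------
Phone   | Rosa    
Laptop  | Rosa    
Router  | Rosa    
Lamp    | NULL    
Mouse   | Quinn   
Webcam  | Rosa    
Chair   | Rosa    


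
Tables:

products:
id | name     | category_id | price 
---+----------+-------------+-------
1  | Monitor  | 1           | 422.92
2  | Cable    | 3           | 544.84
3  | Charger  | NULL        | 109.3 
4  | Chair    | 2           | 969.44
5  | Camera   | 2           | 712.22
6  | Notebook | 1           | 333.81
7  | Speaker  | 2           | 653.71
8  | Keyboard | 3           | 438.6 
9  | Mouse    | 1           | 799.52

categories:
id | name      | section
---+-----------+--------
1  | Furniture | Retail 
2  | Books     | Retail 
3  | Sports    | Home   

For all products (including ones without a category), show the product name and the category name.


LEFT JOIN keeps every row from products (the left table); where category_id has no match in categories, the category columns become NULL. Walk through each product:
  - product 1 (Monitor): category_id=1 -> matches Furniture
  - product 2 (Cable): category_id=3 -> matches Sports
  - product 3 (Charger): category_id=NULL, no match -> kept with NULL
  - product 4 (Chair): category_id=2 -> matches Books
  - product 5 (Camera): category_id=2 -> matches Books
  - product 6 (Notebook): category_id=1 -> matches Furniture
  - product 7 (Speaker): category_id=2 -> matches Books
  - product 8 (Keyboard): category_id=3 -> matches Sports
  - product 9 (Mouse): category_id=1 -> matches Furniture
All 9 rows appear; 1 has NULL category.

SQL:
SELECT a.name, b.name AS category
FROM products a
LEFT JOIN categories b ON a.category_id = b.id

Result:
name     | category 
---------+----------
Monitor  | Furniture
Cable    | Sports   
Charger  | NULL     
Chair    | Books    
Camera   | Books    
Notebook | Furniture
Speaker  | Books    
Keyboard | Sports   
Mouse    | Furniture


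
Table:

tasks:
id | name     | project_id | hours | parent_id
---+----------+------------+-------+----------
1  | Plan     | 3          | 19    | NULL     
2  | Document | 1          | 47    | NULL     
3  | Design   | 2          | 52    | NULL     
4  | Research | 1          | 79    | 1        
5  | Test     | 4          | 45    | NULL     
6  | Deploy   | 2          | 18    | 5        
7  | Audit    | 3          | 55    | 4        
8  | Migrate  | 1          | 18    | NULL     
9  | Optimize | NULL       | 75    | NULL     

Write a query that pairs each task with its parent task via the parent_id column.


This is a self-join: tasks is joined to a second copy of itself, matching each row's parent_id to another row's id. Use LEFT JOIN so rows with parent_id=NULL are kept.
  - task 1 (Plan): parent_id=NULL -> NULL
  - task 2 (Document): parent_id=NULL -> NULL
  - task 3 (Design): parent_id=NULL -> NULL
  - task 4 (Research): parent_id=1 -> Plan
  - task 5 (Test): parent_id=NULL -> NULL
  - task 6 (Deploy): parent_id=5 -> Test
  - task 7 (Audit): parent_id=4 -> Research
  - task 8 (Migrate): parent_id=NULL -> NULL
  - task 9 (Optimize): parent_id=NULL -> NULL

SQL:
SELECT a.name AS item, b.name AS parent
FROM tasks a
LEFT JOIN tasks b ON a.parent_id = b.id

Result:
item     | parent  
---------+---------
Plan     | NULL    
Document | NULL    
Design   | NULL    
Research | Plan    
Test     | NULL    
Deploy   | Test    
Audit    | Research
Migrate  | NULL    
Optimize | NULL    


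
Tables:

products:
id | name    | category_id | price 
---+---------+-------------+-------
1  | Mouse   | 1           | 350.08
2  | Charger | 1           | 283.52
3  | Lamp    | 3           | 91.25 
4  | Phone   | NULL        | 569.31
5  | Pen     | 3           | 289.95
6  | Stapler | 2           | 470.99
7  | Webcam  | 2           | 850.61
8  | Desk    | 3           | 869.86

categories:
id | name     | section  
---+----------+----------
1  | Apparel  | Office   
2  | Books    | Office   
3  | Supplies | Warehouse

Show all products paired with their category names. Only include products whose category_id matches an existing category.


INNER JOIN keeps only products rows whose category_id matches an id in categories. Walk through each product:
  - product 1 (Mouse): category_id=1 -> matches Apparel
  - product 2 (Charger): category_id=1 -> matches Apparel
  - product 3 (Lamp): category_id=3 -> matches Supplies
  - product 4 (Phone): category_id=NULL, no match -> dropped
  - product 5 (Pen): category_id=3 -> matches Supplies
  - product 6 (Stapler): category_id=2 -> matches Books
  - product 7 (Webcam): category_id=2 -> matches Books
  - product 8 (Desk): category_id=3 -> matches Supplies
So 1 of 8 rows is dropped.

SQL:
SELECT a.name, b.name AS category
FROM products a
INNER JOIN categories b ON a.category_id = b.id

Result:
name    | category
--------+---------
Mouse   | Apparel 
Charger | Apparel 
Lamp    | Supplies
Pen     | Supplies
Stapler | Books   
Webcam  | Books   
Desk    | Supplies


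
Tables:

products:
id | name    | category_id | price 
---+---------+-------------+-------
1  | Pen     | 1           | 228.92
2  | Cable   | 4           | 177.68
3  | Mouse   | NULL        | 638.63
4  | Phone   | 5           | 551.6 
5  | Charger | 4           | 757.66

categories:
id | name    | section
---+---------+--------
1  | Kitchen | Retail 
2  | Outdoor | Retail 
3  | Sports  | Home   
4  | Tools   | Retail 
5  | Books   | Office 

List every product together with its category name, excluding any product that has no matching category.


INNER JOIN keeps only products rows whose category_id matches an id in categories. Walk through each product:
  - product 1 (Pen): category_id=1 -> matches Kitchen
  - product 2 (Cable): category_id=4 -> matches Tools
  - product 3 (Mouse): category_id=NULL, no match -> dropped
  - product 4 (Phone): category_id=5 -> matches Books
  - product 5 (Charger): category_id=4 -> matches Tools
So 1 of 5 rows is dropped.

SQL:
SELECT a.name, b.name AS category
FROM products a
INNER JOIN categories b ON a.category_id = b.id

Result:
name    | category
--------+---------
Pen     | Kitchen 
Cable   | Tools   
Phone   | Books   
Charger | Tools   


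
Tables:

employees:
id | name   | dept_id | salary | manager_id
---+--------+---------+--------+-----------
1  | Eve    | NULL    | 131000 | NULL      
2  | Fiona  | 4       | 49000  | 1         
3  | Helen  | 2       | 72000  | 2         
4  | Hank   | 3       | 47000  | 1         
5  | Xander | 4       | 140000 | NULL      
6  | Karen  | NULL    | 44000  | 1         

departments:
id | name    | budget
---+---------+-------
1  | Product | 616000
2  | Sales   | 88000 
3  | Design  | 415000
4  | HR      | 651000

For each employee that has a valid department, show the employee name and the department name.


INNER JOIN keeps only employees rows whose dept_id matches an id in departments. Walk through each employee:
  - employee 1 (Eve): dept_id=NULL, no match -> dropped
  - employee 2 (Fiona): dept_id=4 -> matches HR
  - employee 3 (Helen): dept_id=2 -> matches Sales
  - employee 4 (Hank): dept_id=3 -> matches Design
  - employee 5 (Xander): dept_id=4 -> matches HR
  - employee 6 (Karen): dept_id=NULL, no match -> dropped
So 2 of 6 rows are dropped.

SQL:
SELECT a.name, b.name AS department
FROM employees a
INNER JOIN departments b ON a.dept_id = b.id

Result:
name   | department
-------+-----------
Fiona  | HR        
Helen  | Sales     
Hank   | Design    
Xander | HR        


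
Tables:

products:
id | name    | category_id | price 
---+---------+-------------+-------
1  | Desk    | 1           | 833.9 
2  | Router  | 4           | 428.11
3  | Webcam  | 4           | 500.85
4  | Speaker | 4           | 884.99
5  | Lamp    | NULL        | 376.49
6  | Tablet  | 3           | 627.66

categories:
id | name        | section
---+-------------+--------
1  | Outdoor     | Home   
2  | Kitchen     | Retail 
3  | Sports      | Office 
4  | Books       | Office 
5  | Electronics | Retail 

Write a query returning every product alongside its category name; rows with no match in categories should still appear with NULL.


LEFT JOIN keeps every row from products (the left table); where category_id has no match in categories, the category columns become NULL. Walk through each product:
  - product 1 (Desk): category_id=1 -> matches Outdoor
  - product 2 (Router): category_id=4 -> matches Books
  - product 3 (Webcam): category_id=4 -> matches Books
  - product 4 (Speaker): category_id=4 -> matches Books
  - product 5 (Lamp): category_id=NULL, no match -> kept with NULL
  - product 6 (Tablet): category_id=3 -> matches Sports
All 6 rows appear; 1 has NULL category.

SQL:
SELECT a.name, b.name AS category
FROM products a
LEFT JOIN categories b ON a.category_id = b.id

Result:
name    | category
--------+---------
Desk    | Outdoor 
Router  | Books   
Webcam  | Books   
Speaker | Books   
Lamp    | NULL    
Tablet  | Sports  


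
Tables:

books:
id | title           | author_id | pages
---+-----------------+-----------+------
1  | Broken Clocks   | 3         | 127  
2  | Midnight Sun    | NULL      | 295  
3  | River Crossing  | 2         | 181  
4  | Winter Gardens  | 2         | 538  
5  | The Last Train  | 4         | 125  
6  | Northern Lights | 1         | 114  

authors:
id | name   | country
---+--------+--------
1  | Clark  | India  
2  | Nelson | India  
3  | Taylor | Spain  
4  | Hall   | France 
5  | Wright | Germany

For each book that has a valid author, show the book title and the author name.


INNER JOIN keeps only books rows whose author_id matches an id in authors. Walk through each book:
  - book 1 (Broken Clocks): author_id=3 -> matches Taylor
  - book 2 (Midnight Sun): author_id=NULL, no match -> dropped
  - book 3 (River Crossing): author_id=2 -> matches Nelson
  - book 4 (Winter Gardens): author_id=2 -> matches Nelson
  - book 5 (The Last Train): author_id=4 -> matches Hall
  - book 6 (Northern Lights): author_id=1 -> matches Clark
So 1 of 6 rows is dropped.

SQL:
SELECT a.title, b.name AS author
FROM books a
INNER JOIN authors b ON a.author_id = b.id

Result:
title           | author
----------------+-------
Broken Clocks   | Taylor
River Crossing  | Nelson
Winter Gardens  | Nelson
The Last Train  | Hall  
Northern Lights | Clark 


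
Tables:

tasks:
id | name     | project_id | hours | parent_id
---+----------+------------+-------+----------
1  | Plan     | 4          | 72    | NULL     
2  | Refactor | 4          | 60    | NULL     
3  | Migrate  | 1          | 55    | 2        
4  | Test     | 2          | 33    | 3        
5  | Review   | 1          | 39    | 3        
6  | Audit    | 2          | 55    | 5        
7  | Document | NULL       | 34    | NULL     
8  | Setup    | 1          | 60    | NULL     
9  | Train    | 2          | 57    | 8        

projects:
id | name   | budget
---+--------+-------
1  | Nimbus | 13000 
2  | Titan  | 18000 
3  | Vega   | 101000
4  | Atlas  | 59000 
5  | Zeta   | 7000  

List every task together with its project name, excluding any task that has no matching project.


INNER JOIN keeps only tasks rows whose project_id matches an id in projects. Walk through each task:
  - task 1 (Plan): project_id=4 -> matches Atlas
  - task 2 (Refactor): project_id=4 -> matches Atlas
  - task 3 (Migrate): project_id=1 -> matches Nimbus
  - task 4 (Test): project_id=2 -> matches Titan
  - task 5 (Review): project_id=1 -> matches Nimbus
  - task 6 (Audit): project_id=2 -> matches Titan
  - task 7 (Document): project_id=NULL, no match -> dropped
  - task 8 (Setup): project_id=1 -> matches Nimbus
  - task 9 (Train): project_id=2 -> matches Titan
So 1 of 9 rows is dropped.

SQL:
SELECT a.name, b.name AS project
FROM tasks a
INNER JOIN projects b ON a.project_id = b.id

Result:
name     | project
---------+--------
Plan     | Atlas  
Refactor | Atlas  
Migrate  | Nimbus 
Test     | Titan  
Review   | Nimbus 
Audit    | Titan  
Setup    | Nimbus 
Train    | Titan  


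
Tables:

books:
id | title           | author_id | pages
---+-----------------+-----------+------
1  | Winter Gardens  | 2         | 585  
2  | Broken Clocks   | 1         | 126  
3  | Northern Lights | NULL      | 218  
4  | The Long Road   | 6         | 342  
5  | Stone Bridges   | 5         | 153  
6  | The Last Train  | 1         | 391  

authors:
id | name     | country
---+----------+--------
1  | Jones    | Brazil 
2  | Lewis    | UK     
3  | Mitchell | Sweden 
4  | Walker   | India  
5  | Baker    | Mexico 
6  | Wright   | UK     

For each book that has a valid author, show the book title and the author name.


INNER JOIN keeps only books rows whose author_id matches an id in authors. Walk through each book:
  - book 1 (Winter Gardens): author_id=2 -> matches Lewis
  - book 2 (Broken Clocks): author_id=1 -> matches Jones
  - book 3 (Northern Lights): author_id=NULL, no match -> dropped
  - book 4 (The Long Road): author_id=6 -> matches Wright
  - book 5 (Stone Bridges): author_id=5 -> matches Baker
  - book 6 (The Last Train): author_id=1 -> matches Jones
So 1 of 6 rows is dropped.

SQL:
SELECT a.title, b.name AS author
FROM books a
INNER JOIN authors b ON a.author_id = b.id

Result:
title          | author
---------------+-------
Winter Gardens | Lewis 
Broken Clocks  | Jones 
The Long Road  | Wright
Stone Bridges  | Baker 
The Last Train | Jones 


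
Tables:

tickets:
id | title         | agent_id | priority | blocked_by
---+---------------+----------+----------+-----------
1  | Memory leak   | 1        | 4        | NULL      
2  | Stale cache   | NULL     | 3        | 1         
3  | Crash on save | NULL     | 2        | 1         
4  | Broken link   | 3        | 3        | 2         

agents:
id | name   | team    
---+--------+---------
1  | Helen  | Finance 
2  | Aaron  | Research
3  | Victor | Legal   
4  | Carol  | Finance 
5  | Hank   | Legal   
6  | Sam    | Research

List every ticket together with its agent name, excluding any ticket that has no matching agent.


INNER JOIN keeps only tickets rows whose agent_id matches an id in agents. Walk through each ticket:
  - ticket 1 (Memory leak): agent_id=1 -> matches Helen
  - ticket 2 (Stale cache): agent_id=NULL, no match -> dropped
  - ticket 3 (Crash on save): agent_id=NULL, no match -> dropped
  - ticket 4 (Broken link): agent_id=3 -> matches Victor
So 2 of 4 rows are dropped.

SQL:
SELECT a.title, b.name AS agent
FROM tickets a
INNER JOIN agents b ON a.agent_id = b.id

Result:
title       | agent 
------------+-------
Memory leak | Helen 
Broken link | Victor


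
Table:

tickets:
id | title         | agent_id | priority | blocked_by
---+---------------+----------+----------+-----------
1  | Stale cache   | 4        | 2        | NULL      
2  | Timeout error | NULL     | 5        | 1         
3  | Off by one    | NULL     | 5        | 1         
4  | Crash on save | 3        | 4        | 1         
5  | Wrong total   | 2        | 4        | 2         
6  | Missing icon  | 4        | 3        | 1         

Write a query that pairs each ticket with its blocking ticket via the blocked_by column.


This is a self-join: tickets is joined to a second copy of itself, matching each row's blocked_by to another row's id. Use LEFT JOIN so rows with blocked_by=NULL are kept.
  - ticket 1 (Stale cache): blocked_by=NULL -> NULL
  - ticket 2 (Timeout error): blocked_by=1 -> Stale cache
  - ticket 3 (Off by one): blocked_by=1 -> Stale cache
  - ticket 4 (Crash on save): blocked_by=1 -> Stale cache
  - ticket 5 (Wrong total): blocked_by=2 -> Timeout error
  - ticket 6 (Missing icon): blocked_by=1 -> Stale cache

SQL:
SELECT a.title AS item, b.title AS blocked_by
FROM tickets a
LEFT JOIN tickets b ON a.blocked_by = b.id

Result:
item          | blocked_by   
--------------+--------------
Stale cache   | NULL         
Timeout error | Stale cache  
Off by one    | Stale cache  
Crash on save | Stale cache  
Wrong total   | Timeout error
Missing icon  | Stale cache  


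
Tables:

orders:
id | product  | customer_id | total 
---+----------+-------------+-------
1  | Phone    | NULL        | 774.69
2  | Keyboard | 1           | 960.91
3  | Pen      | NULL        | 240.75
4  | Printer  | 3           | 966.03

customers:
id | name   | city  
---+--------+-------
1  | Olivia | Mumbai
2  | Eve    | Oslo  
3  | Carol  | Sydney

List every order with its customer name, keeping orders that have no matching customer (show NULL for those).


LEFT JOIN keeps every row from orders (the left table); where customer_id has no match in customers, the customer columns become NULL. Walk through each order:
  - order 1 (Phone): customer_id=NULL, no match -> kept with NULL
  - order 2 (Keyboard): customer_id=1 -> matches Olivia
  - order 3 (Pen): customer_id=NULL, no match -> kept with NULL
  - order 4 (Printer): customer_id=3 -> matches Carol
All 4 rows appear; 2 have NULL customer.

SQL:
SELECT a.product, b.name AS customer
FROM orders a
LEFT JOIN customers b ON a.customer_id = b.id

Result:
product  | customer
---------+---------
Phone    | NULL    
Keyboard | Olivia  
Pen      | NULL    
Printer  | Carol   


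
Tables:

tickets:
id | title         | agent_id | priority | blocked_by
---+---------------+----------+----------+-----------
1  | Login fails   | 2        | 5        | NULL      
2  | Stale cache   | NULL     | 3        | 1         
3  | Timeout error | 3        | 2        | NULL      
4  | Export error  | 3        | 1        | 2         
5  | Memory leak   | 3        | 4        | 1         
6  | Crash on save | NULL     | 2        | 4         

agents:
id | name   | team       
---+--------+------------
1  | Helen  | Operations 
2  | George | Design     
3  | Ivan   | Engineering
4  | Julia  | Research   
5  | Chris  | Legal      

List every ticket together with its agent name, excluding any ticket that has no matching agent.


INNER JOIN keeps only tickets rows whose agent_id matches an id in agents. Walk through each ticket:
  - ticket 1 (Login fails): agent_id=2 -> matches George
  - ticket 2 (Stale cache): agent_id=NULL, no match -> dropped
  - ticket 3 (Timeout error): agent_id=3 -> matches Ivan
  - ticket 4 (Export error): agent_id=3 -> matches Ivan
  - ticket 5 (Memory leak): agent_id=3 -> matches Ivan
  - ticket 6 (Crash on save): agent_id=NULL, no match -> dropped
So 2 of 6 rows are dropped.

SQL:
SELECT a.title, b.name AS agent
FROM tickets a
INNER JOIN agents b ON a.agent_id = b.id

Result:
title         | agent 
--------------+-------
Login fails   | George
Timeout error | Ivan  
Export error  | Ivan  
Memory leak   | Ivan  


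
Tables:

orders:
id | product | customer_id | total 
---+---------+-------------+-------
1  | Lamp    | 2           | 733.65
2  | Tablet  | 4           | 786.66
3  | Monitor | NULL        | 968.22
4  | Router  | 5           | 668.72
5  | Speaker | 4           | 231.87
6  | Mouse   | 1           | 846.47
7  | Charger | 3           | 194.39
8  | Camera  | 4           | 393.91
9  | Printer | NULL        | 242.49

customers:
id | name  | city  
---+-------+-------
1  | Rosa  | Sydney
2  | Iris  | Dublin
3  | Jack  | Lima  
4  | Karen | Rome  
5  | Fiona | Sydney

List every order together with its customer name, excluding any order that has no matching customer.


INNER JOIN keeps only orders rows whose customer_id matches an id in customers. Walk through each order:
  - order 1 (Lamp): customer_id=2 -> matches Iris
  - order 2 (Tablet): customer_id=4 -> matches Karen
  - order 3 (Monitor): customer_id=NULL, no match -> dropped
  - order 4 (Router): customer_id=5 -> matches Fiona
  - order 5 (Speaker): customer_id=4 -> matches Karen
  - order 6 (Mouse): customer_id=1 -> matches Rosa
  - order 7 (Charger): customer_id=3 -> matches Jack
  - order 8 (Camera): customer_id=4 -> matches Karen
  - order 9 (Printer): customer_id=NULL, no match -> dropped
So 2 of 9 rows are dropped.

SQL:
SELECT a.product, b.name AS customer
FROM orders a
INNER JOIN customers b ON a.customer_id = b.id

Result:
product | customer
--------+---------
Lamp    | Iris    
Tablet  | Karen   
Router  | Fiona   
Speaker | Karen   
Mouse   | Rosa    
Charger | Jack    
Camera  | Karen   


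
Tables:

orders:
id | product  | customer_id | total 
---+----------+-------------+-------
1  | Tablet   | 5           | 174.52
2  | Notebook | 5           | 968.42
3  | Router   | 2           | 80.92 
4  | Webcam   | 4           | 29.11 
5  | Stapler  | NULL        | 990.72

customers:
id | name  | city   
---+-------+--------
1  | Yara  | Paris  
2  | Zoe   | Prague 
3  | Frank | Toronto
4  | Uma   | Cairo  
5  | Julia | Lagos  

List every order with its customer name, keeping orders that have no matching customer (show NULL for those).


LEFT JOIN keeps every row from orders (the left table); where customer_id has no match in customers, the customer columns become NULL. Walk through each order:
  - order 1 (Tablet): customer_id=5 -> matches Julia
  - order 2 (Notebook): customer_id=5 -> matches Julia
  - order 3 (Router): customer_id=2 -> matches Zoe
  - order 4 (Webcam): customer_id=4 -> matches Uma
  - order 5 (Stapler): customer_id=NULL, no match -> kept with NULL
All 5 rows appear; 1 has NULL customer.

SQL:
SELECT a.product, b.name AS customer
FROM orders a
LEFT JOIN customers b ON a.customer_id = b.id

Result:
product  | customer
---------+---------
Tablet   | Julia   
Notebook | Julia   
Router   | Zoe     
Webcam   | Uma     
Stapler  | NULL    
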